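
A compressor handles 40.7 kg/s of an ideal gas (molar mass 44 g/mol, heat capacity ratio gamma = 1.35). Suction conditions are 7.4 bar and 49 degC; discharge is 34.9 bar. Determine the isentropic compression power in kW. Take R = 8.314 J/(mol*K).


Isentropic work: W = m*(gamma/(gamma-1))*(R*T1/MW)*((P2/P1)^((gamma-1)/gamma) - 1)
T1 = 49 + 273.15 = 322.15 K
Pressure ratio = 34.9 / 7.4 = 4.71622
Exponent = (1.35 - 1)/1.35 = 0.259259
(P2/P1)^exp - 1 = 4.71622^0.259259 - 1 = 0.49498
W = 40.7 * 1.35 / 0.35 * 8.314 * 322.15 / 44 * 0.49498 = 4730

4730 kW


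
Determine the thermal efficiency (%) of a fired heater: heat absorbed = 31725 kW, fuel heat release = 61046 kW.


Furnace efficiency = Q_absorbed / Q_fuel * 100
= 31725 / 61046 * 100 = 51.97

51.97 %


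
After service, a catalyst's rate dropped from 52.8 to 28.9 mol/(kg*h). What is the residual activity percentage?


Activity (%) = (rate_used / rate_fresh) * 100
rate_used = 28.9, rate_fresh = 52.8
= (28.9 / 52.8) * 100
= 0.5473 * 100 = 54.73

54.73 %


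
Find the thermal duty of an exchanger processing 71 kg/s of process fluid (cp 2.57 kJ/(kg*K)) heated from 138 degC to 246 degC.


Q = m_dot * cp * delta_T
delta_T = 246 - 138 = 108 K
Q = 71 * 2.57 * 108
= 182.47 * 108
= 19706.76 kW

19706.76 kW


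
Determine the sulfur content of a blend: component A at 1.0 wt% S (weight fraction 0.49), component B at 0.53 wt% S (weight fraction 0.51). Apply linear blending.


Linear sulfur blending: S_blend = x1*S1 + x2*S2
Contribution 1: 0.49 * 1.0 = 0.49 wt%
Contribution 2: 0.51 * 0.53 = 0.2703 wt%
S_blend = 0.49 + 0.2703 = 0.7603

0.7603 wt%


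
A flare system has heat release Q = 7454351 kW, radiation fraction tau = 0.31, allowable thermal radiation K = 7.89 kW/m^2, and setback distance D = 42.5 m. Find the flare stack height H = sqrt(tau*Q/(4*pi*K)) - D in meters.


tau*Q/(4*pi*K) = 0.31 * 7454351 / (4 * pi * 7.89) = 23306.9
sqrt(23306.9) = 152.666
H = 152.666 - 42.5 = 110.2

110.2 m


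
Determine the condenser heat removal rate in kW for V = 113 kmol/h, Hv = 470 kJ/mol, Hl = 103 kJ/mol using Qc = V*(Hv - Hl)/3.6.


Qc = 113 * (470 - 103) / 3.6 = 113 * 367 / 3.6 = 11520

11520 kW


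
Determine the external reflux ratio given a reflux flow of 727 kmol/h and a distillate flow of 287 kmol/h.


Reflux ratio definition: R = L / D (liquid returned / distillate withdrawn)
L = 727 kmol/h, D = 287 kmol/h
R = 727 / 287 = 2.533

2.533


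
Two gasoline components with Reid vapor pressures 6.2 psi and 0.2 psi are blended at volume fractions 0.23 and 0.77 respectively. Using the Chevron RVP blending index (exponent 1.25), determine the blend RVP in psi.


Chevron index: RVP_blend = (sum xi*RVPi^1.25)^(1/1.25)
RVP^1.25 terms: 0.23 * 6.2^1.25 + 0.77 * 0.2^1.25 = 2.35317
RVP_blend = 2.35317^(1/1.25) = 1.983

1.983 psi


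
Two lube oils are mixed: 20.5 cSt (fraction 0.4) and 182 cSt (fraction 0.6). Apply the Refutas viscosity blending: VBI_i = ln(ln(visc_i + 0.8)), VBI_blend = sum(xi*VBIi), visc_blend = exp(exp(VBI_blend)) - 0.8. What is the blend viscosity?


Refutas method: VBN_i = 14.534*ln(ln(visc_i + 0.8)) + 10.975, blended linearly by mass fraction; since VBN is linear in VBI_i = ln(ln(visc_i + 0.8)) and the fractions sum to 1, blend VBI directly: visc = exp(exp(VBI_blend)) - 0.8
VBI_1 = ln(ln(20.5 + 0.8)) = 1.11799
VBI_2 = ln(ln(182 + 0.8)) = 1.65027
VBI_blend = 0.4 * 1.11799 + 0.6 * 1.65027 = 1.43736
visc_blend = exp(exp(1.43736)) - 0.8 = 66.53

66.53 cSt


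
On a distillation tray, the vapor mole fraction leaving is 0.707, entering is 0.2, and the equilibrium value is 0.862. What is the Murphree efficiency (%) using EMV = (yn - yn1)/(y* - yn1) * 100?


Murphree vapor efficiency: EMV = (y_n - y_(n-1)) / (y*_n - y_(n-1)) * 100
EMV = (0.707 - 0.2) / (0.862 - 0.2) * 100 = 0.507 / 0.662 * 100 = 76.59

76.59 %


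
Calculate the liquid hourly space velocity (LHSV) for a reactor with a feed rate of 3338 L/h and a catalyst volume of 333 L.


LHSV = volumetric feed rate / catalyst volume
= 3338 L/h / 333 L
= 10.02 h^-1

10.02 h^-1


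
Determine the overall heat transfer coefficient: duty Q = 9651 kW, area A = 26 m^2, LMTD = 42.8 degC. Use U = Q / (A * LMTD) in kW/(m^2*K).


From Q = U*A*LMTD, U = Q / (A * LMTD)
U = 9651 / (26 * 42.8) = 9651 / 1112.8 = 8.673

8.673 kW/(m^2*K)


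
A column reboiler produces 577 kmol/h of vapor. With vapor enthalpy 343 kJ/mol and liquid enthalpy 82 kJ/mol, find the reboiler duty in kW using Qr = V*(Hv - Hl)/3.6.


Qr = 577 * (343 - 82) / 3.6 = 577 * 261 / 3.6 = 41830

41830 kW


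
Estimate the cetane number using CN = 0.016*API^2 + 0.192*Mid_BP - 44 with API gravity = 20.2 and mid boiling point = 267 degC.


CN = 0.016 * 20.2^2 + 0.192 * 267 - 44
CN = 6.52864 + 51.264 - 44 = 13.79264

13.79264


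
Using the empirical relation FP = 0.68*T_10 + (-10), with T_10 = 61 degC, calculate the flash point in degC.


FP = 0.68 * 61 + (-10) = 31.48

31.48 degC


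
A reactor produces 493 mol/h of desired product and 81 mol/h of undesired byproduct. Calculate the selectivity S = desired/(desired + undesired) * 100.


Selectivity = desired / (desired + undesired) * 100
Total products = 493 + 81 = 574 mol/h
S = 493 / 574 * 100
= 0.8589 * 100
= 85.89 %

85.89 %


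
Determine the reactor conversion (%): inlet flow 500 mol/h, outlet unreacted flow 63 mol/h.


X = (F_in - F_out) / F_in * 100
Moles reacted = 500 - 63 = 437
X = 437 / 500 * 100
= 0.8740 * 100
= 87.40 %

87.40 %


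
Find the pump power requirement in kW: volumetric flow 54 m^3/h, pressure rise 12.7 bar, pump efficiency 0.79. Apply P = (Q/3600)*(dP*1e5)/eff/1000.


Q = 54 / 3600 = 0.015 m^3/s
P = 0.015 * (12.7 * 1e5) / 0.79 / 1000 = 24.11

24.11 kW


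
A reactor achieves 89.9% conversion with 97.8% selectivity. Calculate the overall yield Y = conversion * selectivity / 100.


Overall yield = conversion (%) * selectivity (%) / 100
Conversion = 89.9%, Selectivity = 97.8%
Y = 89.9 * 97.8 / 100
= 87.9222 %

87.9222 %


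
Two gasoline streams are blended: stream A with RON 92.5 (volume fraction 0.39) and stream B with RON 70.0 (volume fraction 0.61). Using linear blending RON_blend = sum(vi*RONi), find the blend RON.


Linear blending: RON_blend = sum(vi * RONi)
Contribution 1: 0.39 * 92.5 = 36.075
Contribution 2: 0.61 * 70.0 = 42.7
RON_blend = 36.075 + 42.7 = 78.775

78.775


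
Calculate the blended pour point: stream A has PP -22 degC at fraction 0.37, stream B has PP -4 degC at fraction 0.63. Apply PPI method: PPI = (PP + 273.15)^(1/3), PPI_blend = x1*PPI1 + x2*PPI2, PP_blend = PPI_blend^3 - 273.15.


PPI_1 = (-22 + 273.15)^(1/3) = 6.30925
PPI_2 = (-4 + 273.15)^(1/3) = 6.456514
PPI_blend = 0.37 * 6.30925 + 0.63 * 6.456514 = 6.402026
PP_blend = 6.402026^3 - 273.15 = 262.393 - 273.15 = -10.76

-10.76 degC


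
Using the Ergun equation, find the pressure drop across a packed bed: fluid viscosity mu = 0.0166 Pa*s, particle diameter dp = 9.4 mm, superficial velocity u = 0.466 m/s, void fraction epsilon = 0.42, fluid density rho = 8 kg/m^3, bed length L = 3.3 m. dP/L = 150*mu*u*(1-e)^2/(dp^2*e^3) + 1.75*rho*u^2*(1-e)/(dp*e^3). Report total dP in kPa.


dp = 9.4 mm = 0.0094 m
Viscous term = 150*0.0166*0.466*(1-0.42)^2 / (0.0094^2*0.42^3) = 59626.3
Inertial term = 1.75*8*0.466^2*(1-0.42) / (0.0094*0.42^3) = 2531.93
dP/L = 59626.3 + 2531.93 = 62158.2 Pa/m
dP = 62158.2 * 3.3 / 1000 = 205.1 kPa

205.1 kPa


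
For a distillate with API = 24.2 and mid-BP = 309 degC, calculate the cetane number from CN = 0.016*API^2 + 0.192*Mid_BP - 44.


CN = 0.016 * 24.2^2 + 0.192 * 309 - 44
CN = 9.37024 + 59.328 - 44 = 24.69824

24.69824


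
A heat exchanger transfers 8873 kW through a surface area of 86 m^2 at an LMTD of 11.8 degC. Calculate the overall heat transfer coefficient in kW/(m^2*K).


From Q = U*A*LMTD, U = Q / (A * LMTD)
U = 8873 / (86 * 11.8) = 8873 / 1014.8 = 8.744

8.744 kW/(m^2*K)


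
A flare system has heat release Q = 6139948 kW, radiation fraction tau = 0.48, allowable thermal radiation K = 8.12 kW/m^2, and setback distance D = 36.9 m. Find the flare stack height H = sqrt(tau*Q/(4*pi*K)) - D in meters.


tau*Q/(4*pi*K) = 0.48 * 6139948 / (4 * pi * 8.12) = 28882.8
sqrt(28882.8) = 169.949
H = 169.949 - 36.9 = 133.0

133.0 m


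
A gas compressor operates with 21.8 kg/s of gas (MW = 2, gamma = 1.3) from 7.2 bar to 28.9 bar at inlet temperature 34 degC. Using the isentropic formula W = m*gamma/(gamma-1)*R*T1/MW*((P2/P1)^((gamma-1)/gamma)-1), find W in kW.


Isentropic work: W = m*(gamma/(gamma-1))*(R*T1/MW)*((P2/P1)^((gamma-1)/gamma) - 1)
T1 = 34 + 273.15 = 307.15 K
Pressure ratio = 28.9 / 7.2 = 4.01389
Exponent = (1.3 - 1)/1.3 = 0.230769
(P2/P1)^exp - 1 = 4.01389^0.230769 - 1 = 0.378111
W = 21.8 * 1.3 / 0.3 * 8.314 * 307.15 / 2 * 0.378111 = 45610

45610 kW


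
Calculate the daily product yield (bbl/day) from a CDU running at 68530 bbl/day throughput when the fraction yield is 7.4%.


Crude throughput = 68530 bbl/day
Fraction yield = 7.4%
yield = throughput * fraction / 100
yield = 68530 * 7.4 / 100 = 5071.22

5071.22 bbl/day


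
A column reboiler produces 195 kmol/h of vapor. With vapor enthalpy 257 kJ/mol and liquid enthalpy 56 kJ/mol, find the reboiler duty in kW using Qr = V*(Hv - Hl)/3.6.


Qr = 195 * (257 - 56) / 3.6 = 195 * 201 / 3.6 = 10890

10890 kW


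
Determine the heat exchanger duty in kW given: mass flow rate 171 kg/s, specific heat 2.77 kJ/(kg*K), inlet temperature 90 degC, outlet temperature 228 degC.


Q = m_dot * cp * delta_T
delta_T = 228 - 90 = 138 K
Q = 171 * 2.77 * 138
= 473.67 * 138
= 65366.46 kW

65366.46 kW


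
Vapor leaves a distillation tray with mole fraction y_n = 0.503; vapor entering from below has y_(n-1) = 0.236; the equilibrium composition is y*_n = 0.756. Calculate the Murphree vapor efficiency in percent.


Murphree vapor efficiency: EMV = (y_n - y_(n-1)) / (y*_n - y_(n-1)) * 100
EMV = (0.503 - 0.236) / (0.756 - 0.236) * 100 = 0.267 / 0.52 * 100 = 51.35

51.35 %


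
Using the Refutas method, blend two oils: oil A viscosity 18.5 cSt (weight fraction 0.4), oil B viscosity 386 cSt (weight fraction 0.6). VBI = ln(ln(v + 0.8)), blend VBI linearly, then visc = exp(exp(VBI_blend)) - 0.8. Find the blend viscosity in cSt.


Refutas method: VBN_i = 14.534*ln(ln(visc_i + 0.8)) + 10.975, blended linearly by mass fraction; since VBN is linear in VBI_i = ln(ln(visc_i + 0.8)) and the fractions sum to 1, blend VBI directly: visc = exp(exp(VBI_blend)) - 0.8
VBI_1 = ln(ln(18.5 + 0.8)) = 1.08522
VBI_2 = ln(ln(386 + 0.8)) = 1.78472
VBI_blend = 0.4 * 1.08522 + 0.6 * 1.78472 = 1.50492
visc_blend = exp(exp(1.50492)) - 0.8 = 89.56

89.56 cSt


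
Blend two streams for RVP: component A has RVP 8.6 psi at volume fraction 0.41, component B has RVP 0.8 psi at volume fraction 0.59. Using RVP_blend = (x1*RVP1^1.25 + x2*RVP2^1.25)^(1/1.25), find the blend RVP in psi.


Chevron index: RVP_blend = (sum xi*RVPi^1.25)^(1/1.25)
RVP^1.25 terms: 0.41 * 8.6^1.25 + 0.59 * 0.8^1.25 = 6.48458
RVP_blend = 6.48458^(1/1.25) = 4.462

4.462 psi


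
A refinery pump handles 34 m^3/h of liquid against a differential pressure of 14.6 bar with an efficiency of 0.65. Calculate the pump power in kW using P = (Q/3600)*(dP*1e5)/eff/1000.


Q = 34 / 3600 = 0.00944444 m^3/s
P = 0.00944444 * (14.6 * 1e5) / 0.65 / 1000 = 21.21

21.21 kW


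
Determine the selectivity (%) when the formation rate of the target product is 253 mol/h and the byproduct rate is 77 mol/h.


Selectivity = desired / (desired + undesired) * 100
Total products = 253 + 77 = 330 mol/h
S = 253 / 330 * 100
= 0.7667 * 100
= 76.67 %

76.67 %


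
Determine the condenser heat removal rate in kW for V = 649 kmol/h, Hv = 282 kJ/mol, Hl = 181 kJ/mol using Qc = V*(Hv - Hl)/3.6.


Qc = 649 * (282 - 181) / 3.6 = 649 * 101 / 3.6 = 18210

18210 kW


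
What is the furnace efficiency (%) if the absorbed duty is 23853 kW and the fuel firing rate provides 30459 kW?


Furnace efficiency = Q_absorbed / Q_fuel * 100
= 23853 / 30459 * 100 = 78.31

78.31 %


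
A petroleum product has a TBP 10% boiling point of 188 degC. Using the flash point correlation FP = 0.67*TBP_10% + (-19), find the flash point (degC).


FP = 0.67 * 188 + (-19) = 106.96

106.96 degC


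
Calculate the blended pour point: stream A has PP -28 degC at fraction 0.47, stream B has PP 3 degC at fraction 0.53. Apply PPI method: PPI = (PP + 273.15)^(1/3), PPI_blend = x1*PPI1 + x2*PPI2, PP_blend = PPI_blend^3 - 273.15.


PPI_1 = (-28 + 273.15)^(1/3) = 6.258601
PPI_2 = (3 + 273.15)^(1/3) = 6.512009
PPI_blend = 0.47 * 6.258601 + 0.53 * 6.512009 = 6.392907
PP_blend = 6.392907^3 - 273.15 = 261.2734 - 273.15 = -11.88

-11.88 degC


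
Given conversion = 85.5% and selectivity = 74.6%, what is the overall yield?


Overall yield = conversion (%) * selectivity (%) / 100
Conversion = 85.5%, Selectivity = 74.6%
Y = 85.5 * 74.6 / 100
= 63.783 %

63.783 %


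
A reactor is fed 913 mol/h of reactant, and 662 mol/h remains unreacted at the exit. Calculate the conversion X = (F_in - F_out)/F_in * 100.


X = (F_in - F_out) / F_in * 100
Moles reacted = 913 - 662 = 251
X = 251 / 913 * 100
= 0.2749 * 100
= 27.49 %

27.49 %


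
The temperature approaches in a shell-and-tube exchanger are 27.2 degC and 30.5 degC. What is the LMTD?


LMTD = (dT1 - dT2) / ln(dT1/dT2)
= (27.2 - 30.5) / ln(27.2 / 30.5) = -3.3 / -0.11451 = 28.82

28.82 degC


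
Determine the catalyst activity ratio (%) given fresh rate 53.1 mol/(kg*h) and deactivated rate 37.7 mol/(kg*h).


Activity (%) = (rate_used / rate_fresh) * 100
rate_used = 37.7, rate_fresh = 53.1
= (37.7 / 53.1) * 100
= 0.7100 * 100 = 71.00

71.00 %


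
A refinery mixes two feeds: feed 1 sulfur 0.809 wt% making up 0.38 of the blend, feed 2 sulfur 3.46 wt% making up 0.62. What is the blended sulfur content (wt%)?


Linear sulfur blending: S_blend = x1*S1 + x2*S2
Contribution 1: 0.38 * 0.809 = 0.30742 wt%
Contribution 2: 0.62 * 3.46 = 2.1452 wt%
S_blend = 0.30742 + 2.1452 = 2.45262

2.45262 wt%


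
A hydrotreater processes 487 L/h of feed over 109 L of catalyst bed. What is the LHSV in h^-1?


LHSV = volumetric feed rate / catalyst volume
= 487 L/h / 109 L
= 4.468 h^-1

4.468 h^-1


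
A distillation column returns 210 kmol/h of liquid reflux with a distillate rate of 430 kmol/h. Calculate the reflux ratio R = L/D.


Reflux ratio definition: R = L / D (liquid returned / distillate withdrawn)
L = 210 kmol/h, D = 430 kmol/h
R = 210 / 430 = 0.4884

0.4884


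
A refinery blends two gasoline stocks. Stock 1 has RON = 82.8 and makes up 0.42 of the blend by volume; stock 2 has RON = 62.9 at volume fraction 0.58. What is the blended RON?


Linear blending: RON_blend = sum(vi * RONi)
Contribution 1: 0.42 * 82.8 = 34.776
Contribution 2: 0.58 * 62.9 = 36.482
RON_blend = 34.776 + 36.482 = 71.258

71.258


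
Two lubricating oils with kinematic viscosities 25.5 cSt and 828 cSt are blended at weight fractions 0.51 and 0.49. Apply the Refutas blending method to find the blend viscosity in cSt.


Refutas method: VBN_i = 14.534*ln(ln(visc_i + 0.8)) + 10.975, blended linearly by mass fraction; since VBN is linear in VBI_i = ln(ln(visc_i + 0.8)) and the fractions sum to 1, blend VBI directly: visc = exp(exp(VBI_blend)) - 0.8
VBI_1 = ln(ln(25.5 + 0.8)) = 1.18466
VBI_2 = ln(ln(828 + 0.8)) = 1.90509
VBI_blend = 0.51 * 1.18466 + 0.49 * 1.90509 = 1.53767
visc_blend = exp(exp(1.53767)) - 0.8 = 104.2

104.2 cSt


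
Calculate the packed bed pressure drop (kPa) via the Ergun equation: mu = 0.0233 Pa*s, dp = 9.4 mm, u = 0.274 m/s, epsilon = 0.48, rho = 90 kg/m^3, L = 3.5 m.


dp = 9.4 mm = 0.0094 m
Viscous term = 150*0.0233*0.274*(1-0.48)^2 / (0.0094^2*0.48^3) = 26498.7
Inertial term = 1.75*90*0.274^2*(1-0.48) / (0.0094*0.48^3) = 5914.71
dP/L = 26498.7 + 5914.71 = 32413.4 Pa/m
dP = 32413.4 * 3.5 / 1000 = 113.4 kPa

113.4 kPa


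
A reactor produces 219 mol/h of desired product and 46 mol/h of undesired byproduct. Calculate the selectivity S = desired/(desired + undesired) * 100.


Selectivity = desired / (desired + undesired) * 100
Total products = 219 + 46 = 265 mol/h
S = 219 / 265 * 100
= 0.8264 * 100
= 82.64 %

82.64 %


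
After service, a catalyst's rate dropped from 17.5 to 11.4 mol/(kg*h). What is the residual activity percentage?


Activity (%) = (rate_used / rate_fresh) * 100
rate_used = 11.4, rate_fresh = 17.5
= (11.4 / 17.5) * 100
= 0.6514 * 100 = 65.14

65.14 %


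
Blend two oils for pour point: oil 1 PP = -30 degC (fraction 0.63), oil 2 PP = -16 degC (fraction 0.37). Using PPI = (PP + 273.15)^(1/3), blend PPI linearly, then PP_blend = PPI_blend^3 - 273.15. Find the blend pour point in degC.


PPI_1 = (-30 + 273.15)^(1/3) = 6.241535
PPI_2 = (-16 + 273.15)^(1/3) = 6.359098
PPI_blend = 0.63 * 6.241535 + 0.37 * 6.359098 = 6.285033
PP_blend = 6.285033^3 - 273.15 = 248.2691 - 273.15 = -24.88

-24.88 degC


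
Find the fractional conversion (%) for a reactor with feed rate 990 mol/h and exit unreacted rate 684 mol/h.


X = (F_in - F_out) / F_in * 100
Moles reacted = 990 - 684 = 306
X = 306 / 990 * 100
= 0.3091 * 100
= 30.91 %

30.91 %


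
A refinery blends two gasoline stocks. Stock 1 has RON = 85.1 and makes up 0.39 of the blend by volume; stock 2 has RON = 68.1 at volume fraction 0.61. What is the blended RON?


Linear blending: RON_blend = sum(vi * RONi)
Contribution 1: 0.39 * 85.1 = 33.189
Contribution 2: 0.61 * 68.1 = 41.541
RON_blend = 33.189 + 41.541 = 74.73

74.73


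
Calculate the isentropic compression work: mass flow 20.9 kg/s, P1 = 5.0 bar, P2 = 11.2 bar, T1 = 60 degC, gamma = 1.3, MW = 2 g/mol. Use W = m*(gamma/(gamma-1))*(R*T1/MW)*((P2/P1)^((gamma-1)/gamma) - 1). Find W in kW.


Isentropic work: W = m*(gamma/(gamma-1))*(R*T1/MW)*((P2/P1)^((gamma-1)/gamma) - 1)
T1 = 60 + 273.15 = 333.15 K
Pressure ratio = 11.2 / 5.0 = 2.24
Exponent = (1.3 - 1)/1.3 = 0.230769
(P2/P1)^exp - 1 = 2.24^0.230769 - 1 = 0.204554
W = 20.9 * 1.3 / 0.3 * 8.314 * 333.15 / 2 * 0.204554 = 25660

25660 kW


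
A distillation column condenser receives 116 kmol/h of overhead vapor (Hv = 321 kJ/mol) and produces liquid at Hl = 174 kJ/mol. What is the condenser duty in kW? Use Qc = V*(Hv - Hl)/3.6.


Qc = 116 * (321 - 174) / 3.6 = 116 * 147 / 3.6 = 4737

4737 kW


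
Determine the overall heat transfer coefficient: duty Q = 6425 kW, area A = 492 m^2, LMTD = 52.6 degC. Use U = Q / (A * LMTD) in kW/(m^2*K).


From Q = U*A*LMTD, U = Q / (A * LMTD)
U = 6425 / (492 * 52.6) = 6425 / 25879.2 = 0.2483

0.2483 kW/(m^2*K)


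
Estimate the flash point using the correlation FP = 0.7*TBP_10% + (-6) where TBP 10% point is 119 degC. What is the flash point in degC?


FP = 0.7 * 119 + (-6) = 77.3

77.3 degC


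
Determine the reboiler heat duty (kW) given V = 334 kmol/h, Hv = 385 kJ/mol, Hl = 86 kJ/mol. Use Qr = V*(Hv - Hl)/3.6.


Qr = 334 * (385 - 86) / 3.6 = 334 * 299 / 3.6 = 27740

27740 kW


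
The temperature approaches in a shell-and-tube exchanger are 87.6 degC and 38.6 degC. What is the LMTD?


LMTD = (dT1 - dT2) / ln(dT1/dT2)
= (87.6 - 38.6) / ln(87.6 / 38.6) = 49 / 0.819529 = 59.79

59.79 degC


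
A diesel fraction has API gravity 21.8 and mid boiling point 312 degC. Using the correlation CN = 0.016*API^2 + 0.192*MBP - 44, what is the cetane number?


CN = 0.016 * 21.8^2 + 0.192 * 312 - 44
CN = 7.60384 + 59.904 - 44 = 23.50784

23.50784


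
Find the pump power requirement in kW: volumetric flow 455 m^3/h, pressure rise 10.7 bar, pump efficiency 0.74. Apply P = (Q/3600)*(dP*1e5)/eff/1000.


Q = 455 / 3600 = 0.126389 m^3/s
P = 0.126389 * (10.7 * 1e5) / 0.74 / 1000 = 182.8

182.8 kW


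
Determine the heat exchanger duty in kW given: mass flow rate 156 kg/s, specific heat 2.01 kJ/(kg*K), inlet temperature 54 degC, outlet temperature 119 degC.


Q = m_dot * cp * delta_T
delta_T = 119 - 54 = 65 K
Q = 156 * 2.01 * 65
= 313.56 * 65
= 20381.4 kW

20381.4 kW


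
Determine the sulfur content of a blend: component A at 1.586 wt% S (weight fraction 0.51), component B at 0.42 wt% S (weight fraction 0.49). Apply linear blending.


Linear sulfur blending: S_blend = x1*S1 + x2*S2
Contribution 1: 0.51 * 1.586 = 0.80886 wt%
Contribution 2: 0.49 * 0.42 = 0.2058 wt%
S_blend = 0.80886 + 0.2058 = 1.01466

1.01466 wt%


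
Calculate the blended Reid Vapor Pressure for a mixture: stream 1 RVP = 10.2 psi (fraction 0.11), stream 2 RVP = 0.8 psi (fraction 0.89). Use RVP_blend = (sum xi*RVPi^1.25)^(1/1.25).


Chevron index: RVP_blend = (sum xi*RVPi^1.25)^(1/1.25)
RVP^1.25 terms: 0.11 * 10.2^1.25 + 0.89 * 0.8^1.25 = 2.6785
RVP_blend = 2.6785^(1/1.25) = 2.199

2.199 psi


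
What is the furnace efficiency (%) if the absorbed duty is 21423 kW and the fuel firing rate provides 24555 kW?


Furnace efficiency = Q_absorbed / Q_fuel * 100
= 21423 / 24555 * 100 = 87.24

87.24 %


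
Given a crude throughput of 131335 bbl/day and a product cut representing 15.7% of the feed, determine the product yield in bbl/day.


Crude throughput = 131335 bbl/day
Fraction yield = 15.7%
yield = throughput * fraction / 100
yield = 131335 * 15.7 / 100 = 20619.595

20619.595 bbl/day


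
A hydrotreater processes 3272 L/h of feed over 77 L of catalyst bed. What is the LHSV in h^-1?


LHSV = volumetric feed rate / catalyst volume
= 3272 L/h / 77 L
= 42.49 h^-1

42.49 h^-1


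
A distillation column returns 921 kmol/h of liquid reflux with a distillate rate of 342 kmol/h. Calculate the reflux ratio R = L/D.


Reflux ratio definition: R = L / D (liquid returned / distillate withdrawn)
L = 921 kmol/h, D = 342 kmol/h
R = 921 / 342 = 2.693

2.693


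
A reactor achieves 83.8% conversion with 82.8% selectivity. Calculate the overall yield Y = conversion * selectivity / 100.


Overall yield = conversion (%) * selectivity (%) / 100
Conversion = 83.8%, Selectivity = 82.8%
Y = 83.8 * 82.8 / 100
= 69.3864 %

69.3864 %


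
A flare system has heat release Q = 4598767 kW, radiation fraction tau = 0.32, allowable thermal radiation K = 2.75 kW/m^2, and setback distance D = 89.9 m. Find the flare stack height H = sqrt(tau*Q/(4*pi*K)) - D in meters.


tau*Q/(4*pi*K) = 0.32 * 4598767 / (4 * pi * 2.75) = 42584.2
sqrt(42584.2) = 206.359
H = 206.359 - 89.9 = 116.5

116.5 m


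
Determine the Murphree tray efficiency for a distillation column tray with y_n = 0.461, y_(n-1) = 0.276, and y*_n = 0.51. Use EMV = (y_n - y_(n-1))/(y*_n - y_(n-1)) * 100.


Murphree vapor efficiency: EMV = (y_n - y_(n-1)) / (y*_n - y_(n-1)) * 100
EMV = (0.461 - 0.276) / (0.51 - 0.276) * 100 = 0.185 / 0.234 * 100 = 79.06

79.06 %


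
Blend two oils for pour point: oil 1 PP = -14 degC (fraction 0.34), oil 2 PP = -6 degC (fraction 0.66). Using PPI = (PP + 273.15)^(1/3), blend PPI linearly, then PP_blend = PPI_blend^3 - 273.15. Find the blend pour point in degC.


PPI_1 = (-14 + 273.15)^(1/3) = 6.375541
PPI_2 = (-6 + 273.15)^(1/3) = 6.440482
PPI_blend = 0.34 * 6.375541 + 0.66 * 6.440482 = 6.418402
PP_blend = 6.418402^3 - 273.15 = 264.4117 - 273.15 = -8.74

-8.74 degC


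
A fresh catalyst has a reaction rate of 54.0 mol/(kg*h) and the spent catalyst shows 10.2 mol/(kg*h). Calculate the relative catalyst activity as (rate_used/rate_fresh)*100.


Activity (%) = (rate_used / rate_fresh) * 100
rate_used = 10.2, rate_fresh = 54.0
= (10.2 / 54.0) * 100
= 0.1889 * 100 = 18.89

18.89 %


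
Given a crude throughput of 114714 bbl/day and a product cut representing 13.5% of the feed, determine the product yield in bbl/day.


Crude throughput = 114714 bbl/day
Fraction yield = 13.5%
yield = throughput * fraction / 100
yield = 114714 * 13.5 / 100 = 15486.39

15486.39 bbl/day


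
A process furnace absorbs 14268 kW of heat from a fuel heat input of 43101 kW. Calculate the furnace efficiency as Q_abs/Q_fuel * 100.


Furnace efficiency = Q_absorbed / Q_fuel * 100
= 14268 / 43101 * 100 = 33.10

33.10 %


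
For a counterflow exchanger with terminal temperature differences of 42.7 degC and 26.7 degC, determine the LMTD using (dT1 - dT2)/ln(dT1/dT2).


LMTD = (dT1 - dT2) / ln(dT1/dT2)
= (42.7 - 26.7) / ln(42.7 / 26.7) = 16 / 0.469535 = 34.08

34.08 degC


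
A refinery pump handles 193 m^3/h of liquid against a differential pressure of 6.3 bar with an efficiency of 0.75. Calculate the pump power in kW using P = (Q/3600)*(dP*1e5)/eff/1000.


Q = 193 / 3600 = 0.0536111 m^3/s
P = 0.0536111 * (6.3 * 1e5) / 0.75 / 1000 = 45.03

45.03 kW


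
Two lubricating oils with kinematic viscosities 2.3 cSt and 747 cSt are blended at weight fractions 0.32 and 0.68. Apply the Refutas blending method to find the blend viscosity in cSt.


Refutas method: VBN_i = 14.534*ln(ln(visc_i + 0.8)) + 10.975, blended linearly by mass fraction; since VBN is linear in VBI_i = ln(ln(visc_i + 0.8)) and the fractions sum to 1, blend VBI directly: visc = exp(exp(VBI_blend)) - 0.8
VBI_1 = ln(ln(2.3 + 0.8)) = 0.123458
VBI_2 = ln(ln(747 + 0.8)) = 1.88966
VBI_blend = 0.32 * 0.123458 + 0.68 * 1.88966 = 1.32448
visc_blend = exp(exp(1.32448)) - 0.8 = 42.16

42.16 cSt


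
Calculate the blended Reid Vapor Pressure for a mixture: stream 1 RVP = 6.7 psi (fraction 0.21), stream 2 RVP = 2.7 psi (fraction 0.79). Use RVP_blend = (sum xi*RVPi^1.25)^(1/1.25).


Chevron index: RVP_blend = (sum xi*RVPi^1.25)^(1/1.25)
RVP^1.25 terms: 0.21 * 6.7^1.25 + 0.79 * 2.7^1.25 = 4.99788
RVP_blend = 4.99788^(1/1.25) = 3.623

3.623 psi


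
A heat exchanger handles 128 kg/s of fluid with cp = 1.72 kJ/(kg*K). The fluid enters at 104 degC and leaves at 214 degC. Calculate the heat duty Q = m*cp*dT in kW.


Q = m_dot * cp * delta_T
delta_T = 214 - 104 = 110 K
Q = 128 * 1.72 * 110
= 220.16 * 110
= 24217.6 kW

24217.6 kW


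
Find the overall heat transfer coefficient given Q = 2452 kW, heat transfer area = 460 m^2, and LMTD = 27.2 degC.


From Q = U*A*LMTD, U = Q / (A * LMTD)
U = 2452 / (460 * 27.2) = 2452 / 12512 = 0.1960

0.1960 kW/(m^2*K)


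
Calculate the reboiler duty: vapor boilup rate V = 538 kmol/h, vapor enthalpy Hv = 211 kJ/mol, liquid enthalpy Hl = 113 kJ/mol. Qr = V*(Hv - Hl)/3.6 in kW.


Qr = 538 * (211 - 113) / 3.6 = 538 * 98 / 3.6 = 14650

14650 kW


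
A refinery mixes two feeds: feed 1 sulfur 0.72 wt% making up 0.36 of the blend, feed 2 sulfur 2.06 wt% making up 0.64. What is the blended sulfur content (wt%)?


Linear sulfur blending: S_blend = x1*S1 + x2*S2
Contribution 1: 0.36 * 0.72 = 0.2592 wt%
Contribution 2: 0.64 * 2.06 = 1.3184 wt%
S_blend = 0.2592 + 1.3184 = 1.5776

1.5776 wt%


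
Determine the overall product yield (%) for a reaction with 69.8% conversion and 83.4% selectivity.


Overall yield = conversion (%) * selectivity (%) / 100
Conversion = 69.8%, Selectivity = 83.4%
Y = 69.8 * 83.4 / 100
= 58.2132 %

58.2132 %


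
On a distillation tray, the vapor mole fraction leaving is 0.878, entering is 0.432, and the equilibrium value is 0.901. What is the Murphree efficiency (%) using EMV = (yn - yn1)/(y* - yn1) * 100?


Murphree vapor efficiency: EMV = (y_n - y_(n-1)) / (y*_n - y_(n-1)) * 100
EMV = (0.878 - 0.432) / (0.901 - 0.432) * 100 = 0.446 / 0.469 * 100 = 95.10

95.10 %


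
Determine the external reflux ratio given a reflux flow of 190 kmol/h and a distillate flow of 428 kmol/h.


Reflux ratio definition: R = L / D (liquid returned / distillate withdrawn)
L = 190 kmol/h, D = 428 kmol/h
R = 190 / 428 = 0.4439

0.4439


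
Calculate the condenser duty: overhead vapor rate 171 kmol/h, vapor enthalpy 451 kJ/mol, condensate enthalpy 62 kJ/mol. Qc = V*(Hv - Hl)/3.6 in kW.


Qc = 171 * (451 - 62) / 3.6 = 171 * 389 / 3.6 = 18480

18480 kW


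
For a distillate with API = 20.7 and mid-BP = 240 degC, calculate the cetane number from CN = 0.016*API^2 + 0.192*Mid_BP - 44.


CN = 0.016 * 20.7^2 + 0.192 * 240 - 44
CN = 6.85584 + 46.08 - 44 = 8.93584

8.93584


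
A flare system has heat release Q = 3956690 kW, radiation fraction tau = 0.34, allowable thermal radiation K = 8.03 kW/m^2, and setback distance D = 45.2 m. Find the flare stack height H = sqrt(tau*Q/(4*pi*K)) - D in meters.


tau*Q/(4*pi*K) = 0.34 * 3956690 / (4 * pi * 8.03) = 13331.7
sqrt(13331.7) = 115.463
H = 115.463 - 45.2 = 70.26

70.26 m


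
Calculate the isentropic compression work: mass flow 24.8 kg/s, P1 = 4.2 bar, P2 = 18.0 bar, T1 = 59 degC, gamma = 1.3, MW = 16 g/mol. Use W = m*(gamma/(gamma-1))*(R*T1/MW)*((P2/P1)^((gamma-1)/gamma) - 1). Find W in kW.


Isentropic work: W = m*(gamma/(gamma-1))*(R*T1/MW)*((P2/P1)^((gamma-1)/gamma) - 1)
T1 = 59 + 273.15 = 332.15 K
Pressure ratio = 18.0 / 4.2 = 4.28571
Exponent = (1.3 - 1)/1.3 = 0.230769
(P2/P1)^exp - 1 = 4.28571^0.230769 - 1 = 0.399108
W = 24.8 * 1.3 / 0.3 * 8.314 * 332.15 / 16 * 0.399108 = 7403

7403 kW


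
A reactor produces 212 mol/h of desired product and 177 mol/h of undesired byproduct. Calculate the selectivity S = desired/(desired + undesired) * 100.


Selectivity = desired / (desired + undesired) * 100
Total products = 212 + 177 = 389 mol/h
S = 212 / 389 * 100
= 0.5450 * 100
= 54.50 %

54.50 %


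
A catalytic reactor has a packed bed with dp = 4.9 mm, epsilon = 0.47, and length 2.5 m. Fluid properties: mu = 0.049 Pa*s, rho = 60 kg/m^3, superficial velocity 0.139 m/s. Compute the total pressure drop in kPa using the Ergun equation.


dp = 4.9 mm = 0.0049 m
Viscous term = 150*0.049*0.139*(1-0.47)^2 / (0.0049^2*0.47^3) = 115125
Inertial term = 1.75*60*0.139^2*(1-0.47) / (0.0049*0.47^3) = 2113.51
dP/L = 115125 + 2113.51 = 117239 Pa/m
dP = 117239 * 2.5 / 1000 = 293.1 kPa

293.1 kPa


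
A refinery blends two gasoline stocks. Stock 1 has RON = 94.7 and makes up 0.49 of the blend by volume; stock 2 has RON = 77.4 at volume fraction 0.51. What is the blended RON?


Linear blending: RON_blend = sum(vi * RONi)
Contribution 1: 0.49 * 94.7 = 46.403
Contribution 2: 0.51 * 77.4 = 39.474
RON_blend = 46.403 + 39.474 = 85.877

85.877


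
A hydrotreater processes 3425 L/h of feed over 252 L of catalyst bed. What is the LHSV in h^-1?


LHSV = volumetric feed rate / catalyst volume
= 3425 L/h / 252 L
= 13.59 h^-1

13.59 h^-1


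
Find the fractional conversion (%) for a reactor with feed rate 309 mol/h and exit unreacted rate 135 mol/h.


X = (F_in - F_out) / F_in * 100
Moles reacted = 309 - 135 = 174
X = 174 / 309 * 100
= 0.5631 * 100
= 56.31 %

56.31 %


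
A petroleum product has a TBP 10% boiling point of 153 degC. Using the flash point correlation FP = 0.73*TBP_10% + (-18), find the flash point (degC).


FP = 0.73 * 153 + (-18) = 93.69

93.69 degC


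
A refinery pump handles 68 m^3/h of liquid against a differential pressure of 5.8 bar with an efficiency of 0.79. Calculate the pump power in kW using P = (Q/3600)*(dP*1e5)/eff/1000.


Q = 68 / 3600 = 0.0188889 m^3/s
P = 0.0188889 * (5.8 * 1e5) / 0.79 / 1000 = 13.87

13.87 kW


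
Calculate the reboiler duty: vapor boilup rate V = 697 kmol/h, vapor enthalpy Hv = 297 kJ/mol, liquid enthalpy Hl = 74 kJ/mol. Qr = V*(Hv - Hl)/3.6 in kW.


Qr = 697 * (297 - 74) / 3.6 = 697 * 223 / 3.6 = 43180

43180 kW


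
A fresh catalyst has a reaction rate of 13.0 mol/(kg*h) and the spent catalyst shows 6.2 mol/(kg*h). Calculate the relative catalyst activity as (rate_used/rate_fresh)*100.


Activity (%) = (rate_used / rate_fresh) * 100
rate_used = 6.2, rate_fresh = 13.0
= (6.2 / 13.0) * 100
= 0.4769 * 100 = 47.69

47.69 %


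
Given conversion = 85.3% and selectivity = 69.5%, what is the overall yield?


Overall yield = conversion (%) * selectivity (%) / 100
Conversion = 85.3%, Selectivity = 69.5%
Y = 85.3 * 69.5 / 100
= 59.2835 %

59.2835 %


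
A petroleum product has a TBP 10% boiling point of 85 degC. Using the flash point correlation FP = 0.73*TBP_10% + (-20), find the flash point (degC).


FP = 0.73 * 85 + (-20) = 42.05

42.05 degC


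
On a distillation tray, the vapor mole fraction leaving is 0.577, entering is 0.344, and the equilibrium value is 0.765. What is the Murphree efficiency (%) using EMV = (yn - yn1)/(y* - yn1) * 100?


Murphree vapor efficiency: EMV = (y_n - y_(n-1)) / (y*_n - y_(n-1)) * 100
EMV = (0.577 - 0.344) / (0.765 - 0.344) * 100 = 0.233 / 0.421 * 100 = 55.34

55.34 %


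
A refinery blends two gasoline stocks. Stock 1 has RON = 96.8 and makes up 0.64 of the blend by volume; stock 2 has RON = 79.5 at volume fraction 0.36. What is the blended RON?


Linear blending: RON_blend = sum(vi * RONi)
Contribution 1: 0.64 * 96.8 = 61.952
Contribution 2: 0.36 * 79.5 = 28.62
RON_blend = 61.952 + 28.62 = 90.572

90.572


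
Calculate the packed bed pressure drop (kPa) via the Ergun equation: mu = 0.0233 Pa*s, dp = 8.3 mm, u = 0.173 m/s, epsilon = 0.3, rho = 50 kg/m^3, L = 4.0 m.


dp = 8.3 mm = 0.0083 m
Viscous term = 150*0.0233*0.173*(1-0.3)^2 / (0.0083^2*0.3^3) = 159283
Inertial term = 1.75*50*0.173^2*(1-0.3) / (0.0083*0.3^3) = 8180.06
dP/L = 159283 + 8180.06 = 167463 Pa/m
dP = 167463 * 4.0 / 1000 = 669.9 kPa

669.9 kPa


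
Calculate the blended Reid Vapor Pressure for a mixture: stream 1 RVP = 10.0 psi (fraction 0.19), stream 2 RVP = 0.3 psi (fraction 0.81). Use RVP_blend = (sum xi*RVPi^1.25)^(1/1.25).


Chevron index: RVP_blend = (sum xi*RVPi^1.25)^(1/1.25)
RVP^1.25 terms: 0.19 * 10.0^1.25 + 0.81 * 0.3^1.25 = 3.55857
RVP_blend = 3.55857^(1/1.25) = 2.761

2.761 psi


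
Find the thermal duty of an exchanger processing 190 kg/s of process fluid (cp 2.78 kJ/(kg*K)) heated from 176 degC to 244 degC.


Q = m_dot * cp * delta_T
delta_T = 244 - 176 = 68 K
Q = 190 * 2.78 * 68
= 528.2 * 68
= 35917.6 kW

35917.6 kW


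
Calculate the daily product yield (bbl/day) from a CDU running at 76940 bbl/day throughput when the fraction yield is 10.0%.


Crude throughput = 76940 bbl/day
Fraction yield = 10.0%
yield = throughput * fraction / 100
yield = 76940 * 10.0 / 100 = 7694

7694 bbl/day


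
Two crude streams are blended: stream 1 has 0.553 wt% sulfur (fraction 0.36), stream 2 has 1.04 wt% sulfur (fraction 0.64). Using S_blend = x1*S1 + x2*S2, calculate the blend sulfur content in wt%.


Linear sulfur blending: S_blend = x1*S1 + x2*S2
Contribution 1: 0.36 * 0.553 = 0.19908 wt%
Contribution 2: 0.64 * 1.04 = 0.6656 wt%
S_blend = 0.19908 + 0.6656 = 0.86468

0.86468 wt%


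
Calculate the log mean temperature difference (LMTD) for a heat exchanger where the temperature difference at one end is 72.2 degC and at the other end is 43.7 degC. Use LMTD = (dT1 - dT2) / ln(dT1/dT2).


LMTD = (dT1 - dT2) / ln(dT1/dT2)
= (72.2 - 43.7) / ln(72.2 / 43.7) = 28.5 / 0.502092 = 56.76

56.76 degC


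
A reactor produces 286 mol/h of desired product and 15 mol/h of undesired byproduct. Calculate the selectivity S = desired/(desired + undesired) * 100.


Selectivity = desired / (desired + undesired) * 100
Total products = 286 + 15 = 301 mol/h
S = 286 / 301 * 100
= 0.9502 * 100
= 95.02 %

95.02 %


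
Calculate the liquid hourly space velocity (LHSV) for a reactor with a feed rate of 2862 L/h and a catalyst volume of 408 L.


LHSV = volumetric feed rate / catalyst volume
= 2862 L/h / 408 L
= 7.015 h^-1

7.015 h^-1


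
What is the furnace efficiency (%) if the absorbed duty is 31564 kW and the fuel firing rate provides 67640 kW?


Furnace efficiency = Q_absorbed / Q_fuel * 100
= 31564 / 67640 * 100 = 46.66

46.66 %


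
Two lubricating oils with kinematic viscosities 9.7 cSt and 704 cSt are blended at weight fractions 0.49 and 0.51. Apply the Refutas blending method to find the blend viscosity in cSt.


Refutas method: VBN_i = 14.534*ln(ln(visc_i + 0.8)) + 10.975, blended linearly by mass fraction; since VBN is linear in VBI_i = ln(ln(visc_i + 0.8)) and the fractions sum to 1, blend VBI directly: visc = exp(exp(VBI_blend)) - 0.8
VBI_1 = ln(ln(9.7 + 0.8)) = 0.855
VBI_2 = ln(ln(704 + 0.8)) = 1.88067
VBI_blend = 0.49 * 0.855 + 0.51 * 1.88067 = 1.37809
visc_blend = exp(exp(1.37809)) - 0.8 = 52.04

52.04 cSt


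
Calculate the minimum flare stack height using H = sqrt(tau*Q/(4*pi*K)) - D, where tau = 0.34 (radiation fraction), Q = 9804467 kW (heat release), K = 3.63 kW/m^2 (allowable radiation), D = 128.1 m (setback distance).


tau*Q/(4*pi*K) = 0.34 * 9804467 / (4 * pi * 3.63) = 73078
sqrt(73078) = 270.329
H = 270.329 - 128.1 = 142.2

142.2 m


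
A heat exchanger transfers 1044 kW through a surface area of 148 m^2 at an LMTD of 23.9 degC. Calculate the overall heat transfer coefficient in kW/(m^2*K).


From Q = U*A*LMTD, U = Q / (A * LMTD)
U = 1044 / (148 * 23.9) = 1044 / 3537.2 = 0.2951

0.2951 kW/(m^2*K)


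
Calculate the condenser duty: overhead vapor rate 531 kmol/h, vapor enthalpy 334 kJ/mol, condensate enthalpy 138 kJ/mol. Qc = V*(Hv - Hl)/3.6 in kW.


Qc = 531 * (334 - 138) / 3.6 = 531 * 196 / 3.6 = 28910

28910 kW


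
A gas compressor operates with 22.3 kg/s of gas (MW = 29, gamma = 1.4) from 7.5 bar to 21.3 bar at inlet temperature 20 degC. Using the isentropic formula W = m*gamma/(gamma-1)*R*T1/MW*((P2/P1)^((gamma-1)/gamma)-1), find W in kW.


Isentropic work: W = m*(gamma/(gamma-1))*(R*T1/MW)*((P2/P1)^((gamma-1)/gamma) - 1)
T1 = 20 + 273.15 = 293.15 K
Pressure ratio = 21.3 / 7.5 = 2.84
Exponent = (1.4 - 1)/1.4 = 0.285714
(P2/P1)^exp - 1 = 2.84^0.285714 - 1 = 0.347471
W = 22.3 * 1.4 / 0.4 * 8.314 * 293.15 / 29 * 0.347471 = 2279

2279 kW


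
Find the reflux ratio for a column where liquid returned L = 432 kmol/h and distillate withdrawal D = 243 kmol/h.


Reflux ratio definition: R = L / D (liquid returned / distillate withdrawn)
L = 432 kmol/h, D = 243 kmol/h
R = 432 / 243 = 1.778

1.778


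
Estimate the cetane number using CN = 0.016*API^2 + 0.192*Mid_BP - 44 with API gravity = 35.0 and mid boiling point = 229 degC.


CN = 0.016 * 35.0^2 + 0.192 * 229 - 44
CN = 19.6 + 43.968 - 44 = 19.568

19.568


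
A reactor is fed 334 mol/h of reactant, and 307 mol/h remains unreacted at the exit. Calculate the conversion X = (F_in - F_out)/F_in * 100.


X = (F_in - F_out) / F_in * 100
Moles reacted = 334 - 307 = 27
X = 27 / 334 * 100
= 0.08084 * 100
= 8.084 %

8.084 %


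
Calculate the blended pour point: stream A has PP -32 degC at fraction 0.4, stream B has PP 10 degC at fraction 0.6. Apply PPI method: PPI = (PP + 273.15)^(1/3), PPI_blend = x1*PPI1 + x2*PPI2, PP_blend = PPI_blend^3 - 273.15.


PPI_1 = (-32 + 273.15)^(1/3) = 6.224375
PPI_2 = (10 + 273.15)^(1/3) = 6.566574
PPI_blend = 0.4 * 6.224375 + 0.6 * 6.566574 = 6.429694
PP_blend = 6.429694^3 - 273.15 = 265.8098 - 273.15 = -7.34

-7.34 degC


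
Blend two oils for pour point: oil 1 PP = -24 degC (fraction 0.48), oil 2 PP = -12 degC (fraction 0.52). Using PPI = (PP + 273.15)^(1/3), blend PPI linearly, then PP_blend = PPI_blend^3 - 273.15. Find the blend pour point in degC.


PPI_1 = (-24 + 273.15)^(1/3) = 6.292458
PPI_2 = (-12 + 273.15)^(1/3) = 6.391901
PPI_blend = 0.48 * 6.292458 + 0.52 * 6.391901 = 6.344168
PP_blend = 6.344168^3 - 273.15 = 255.343 - 273.15 = -17.81

-17.81 degC


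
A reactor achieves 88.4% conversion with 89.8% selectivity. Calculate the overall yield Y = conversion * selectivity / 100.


Overall yield = conversion (%) * selectivity (%) / 100
Conversion = 88.4%, Selectivity = 89.8%
Y = 88.4 * 89.8 / 100
= 79.3832 %

79.3832 %


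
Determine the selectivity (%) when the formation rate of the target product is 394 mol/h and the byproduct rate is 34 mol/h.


Selectivity = desired / (desired + undesired) * 100
Total products = 394 + 34 = 428 mol/h
S = 394 / 428 * 100
= 0.9206 * 100
= 92.06 %

92.06 %


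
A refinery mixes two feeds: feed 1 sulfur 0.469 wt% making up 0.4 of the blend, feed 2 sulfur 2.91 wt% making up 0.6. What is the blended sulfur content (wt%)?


Linear sulfur blending: S_blend = x1*S1 + x2*S2
Contribution 1: 0.4 * 0.469 = 0.1876 wt%
Contribution 2: 0.6 * 2.91 = 1.746 wt%
S_blend = 0.1876 + 1.746 = 1.9336

1.9336 wt%


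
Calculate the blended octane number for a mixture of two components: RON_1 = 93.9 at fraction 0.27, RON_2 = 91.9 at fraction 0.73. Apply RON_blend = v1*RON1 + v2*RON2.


Linear blending: RON_blend = sum(vi * RONi)
Contribution 1: 0.27 * 93.9 = 25.353
Contribution 2: 0.73 * 91.9 = 67.087
RON_blend = 25.353 + 67.087 = 92.44

92.44
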